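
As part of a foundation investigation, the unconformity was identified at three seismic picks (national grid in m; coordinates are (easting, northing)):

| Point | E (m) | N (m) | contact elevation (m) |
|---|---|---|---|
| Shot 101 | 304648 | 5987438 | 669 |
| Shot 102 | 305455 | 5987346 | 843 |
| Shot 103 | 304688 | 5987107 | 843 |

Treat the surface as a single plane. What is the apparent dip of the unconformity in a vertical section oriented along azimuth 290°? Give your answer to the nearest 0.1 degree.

17.8°

Two edge vectors: Shot 101→Shot 102 = (807, -92, 174), Shot 101→Shot 103 = (40, -331, 174).
Normal n = (Shot 101→Shot 102) × (Shot 101→Shot 103) = (41586, -133458, -263437).
So ∂z/∂E = −n_x/n_z = 0.15786 and ∂z/∂N = −n_y/n_z = −0.50660.
Unit vector along 290° is (sin 290°, cos 290°) = (-0.9397, 0.3420).
Slope in that direction = a·(-0.9397) + b·(0.3420) = −0.32161.
Apparent dip = arctan|0.32161| = 17.8° (true dip is 28.0°, so apparent ≤ true as expected).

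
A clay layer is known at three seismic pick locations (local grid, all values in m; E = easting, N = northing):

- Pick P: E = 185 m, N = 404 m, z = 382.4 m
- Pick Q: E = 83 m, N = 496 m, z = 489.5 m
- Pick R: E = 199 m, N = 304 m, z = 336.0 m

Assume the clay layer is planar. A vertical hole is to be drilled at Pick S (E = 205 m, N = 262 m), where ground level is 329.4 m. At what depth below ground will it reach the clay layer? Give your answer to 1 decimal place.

Let the plane be z = a·E + b·N + c.
Pick Q−Pick P: −102a + 92b = 107.1;  Pick R−Pick P: 14a − 100b = −46.4.
Solving gives a = −0.72276, b = 0.36281.
Then c = 382.4 − a·185 − b·404 = 369.53.
At (205, 262): z_contact = −148.16 + 95.06 + 369.53 = 316.43 m.
Depth below ground = 329.4 − 316.43 = 13.0 m.

13.0 m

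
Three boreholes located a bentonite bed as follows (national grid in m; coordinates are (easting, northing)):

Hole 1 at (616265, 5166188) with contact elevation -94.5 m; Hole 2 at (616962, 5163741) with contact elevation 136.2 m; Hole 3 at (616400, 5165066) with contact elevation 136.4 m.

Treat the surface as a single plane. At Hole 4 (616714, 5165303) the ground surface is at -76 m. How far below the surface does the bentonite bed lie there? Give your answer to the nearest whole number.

Let the plane be z = a·E + b·N + c.
Hole 2−Hole 1: 697a − 2447b = 230.7;  Hole 3−Hole 1: 135a − 1122b = 230.9.
Solving gives a = −0.67782678, b = −0.28734992.
Then c = -94.5 − a·616265 − b·5166188 = 1902130.15.
At (616714, 5165303): z_contact = −418025.3 − 1484249.4 + 1902130.15 = -144.5 m.
Depth below ground = -76 − (-144.5) = 69 m.

69 m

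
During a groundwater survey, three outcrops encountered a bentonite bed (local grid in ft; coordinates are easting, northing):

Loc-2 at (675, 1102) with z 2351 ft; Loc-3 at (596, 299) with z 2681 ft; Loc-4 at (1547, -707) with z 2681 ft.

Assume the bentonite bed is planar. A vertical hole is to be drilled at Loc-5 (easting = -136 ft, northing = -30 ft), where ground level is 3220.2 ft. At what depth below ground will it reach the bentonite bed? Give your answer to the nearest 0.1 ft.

128.5 ft

Two edge vectors: Loc-2→Loc-3 = (-79, -803, 330), Loc-2→Loc-4 = (872, -1809, 330).
Normal n = (Loc-2→Loc-3) × (Loc-2→Loc-4) = (331980, 313830, 843127).
So ∂z/∂easting = −n_x/n_z = −0.393749 and ∂z/∂northing = −n_y/n_z = −0.372222.
Intercept c from Loc-2: 2351 + 265.78 + 410.19 = 3026.97.
At (-136, -30): z_contact = 53.55 + 11.17 + 3026.97 = 3091.68 ft.
Depth below ground = 3220.2 − 3091.68 = 128.5 ft.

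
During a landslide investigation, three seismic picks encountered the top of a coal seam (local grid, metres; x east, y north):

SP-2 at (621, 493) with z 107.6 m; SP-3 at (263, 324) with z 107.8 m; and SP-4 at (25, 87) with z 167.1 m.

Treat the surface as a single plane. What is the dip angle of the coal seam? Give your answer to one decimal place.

27.7°

Let the plane be z = a·x + b·y + c.
SP-3−SP-2: −358a − 169b = 0.2;  SP-4−SP-2: −596a − 406b = 59.5.
Solving gives a = 0.22352, b = −0.47467.
Gradient magnitude |∇z| = √(a² + b²) = √(0.04996 + 0.22531) = 0.52467.
True dip = arctan(0.52467) = 27.7°, dipping toward NNW (azimuth ≈ 335°).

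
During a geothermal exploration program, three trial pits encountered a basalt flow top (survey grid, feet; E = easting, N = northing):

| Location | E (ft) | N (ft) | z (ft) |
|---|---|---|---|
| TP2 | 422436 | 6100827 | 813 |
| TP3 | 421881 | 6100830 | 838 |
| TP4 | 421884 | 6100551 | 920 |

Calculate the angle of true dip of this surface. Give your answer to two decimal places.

16.60°

Two edge vectors: TP2→TP3 = (-555, 3, 25), TP2→TP4 = (-552, -276, 107).
Normal n = (TP2→TP3) × (TP2→TP4) = (7221, 45585, 154836).
So ∂z/∂E = −n_x/n_z = −0.04664 and ∂z/∂N = −n_y/n_z = −0.29441.
Gradient magnitude |∇z| = √(a² + b²) = √(0.00217 + 0.08668) = 0.29808.
True dip = arctan(0.29808) = 16.60°, dipping toward N (azimuth ≈ 009°).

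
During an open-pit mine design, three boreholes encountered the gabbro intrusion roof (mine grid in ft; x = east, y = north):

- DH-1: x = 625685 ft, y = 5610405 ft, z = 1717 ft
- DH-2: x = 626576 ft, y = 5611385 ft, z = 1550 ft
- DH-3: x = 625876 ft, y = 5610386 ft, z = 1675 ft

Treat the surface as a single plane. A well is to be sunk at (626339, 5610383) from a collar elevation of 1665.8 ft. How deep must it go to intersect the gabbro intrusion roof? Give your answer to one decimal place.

91.4 ft

Two edge vectors: DH-1→DH-2 = (891, 980, -167), DH-1→DH-3 = (191, -19, -42).
Normal n = (DH-1→DH-2) × (DH-1→DH-3) = (-44333, 5525, -204109).
So ∂z/∂x = −n_x/n_z = −0.217202573 and ∂z/∂y = −n_y/n_z = 0.027068870.
Intercept c from DH-1: 1717 + 135900.39 − 151867.32 = −14249.93.
At (626339, 5610383): z_contact = −136042.44 + 151866.73 − 14249.93 = 1574.35 ft.
Depth below ground = 1665.8 − 1574.35 = 91.4 ft.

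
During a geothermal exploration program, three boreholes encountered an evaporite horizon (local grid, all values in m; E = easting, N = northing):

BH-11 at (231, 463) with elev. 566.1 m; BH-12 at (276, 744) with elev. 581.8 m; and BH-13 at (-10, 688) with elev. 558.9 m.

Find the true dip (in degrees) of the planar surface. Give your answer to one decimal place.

Let the plane be z = a·E + b·N + c.
BH-12−BH-11: 45a + 281b = 15.7;  BH-13−BH-11: −241a + 225b = −7.2.
Solving gives a = 0.07137, b = 0.04444.
Gradient magnitude |∇z| = √(a² + b²) = √(0.00509 + 0.00198) = 0.08407.
True dip = arctan(0.08407) = 4.8°, dipping toward WSW (azimuth ≈ 238°).

4.8°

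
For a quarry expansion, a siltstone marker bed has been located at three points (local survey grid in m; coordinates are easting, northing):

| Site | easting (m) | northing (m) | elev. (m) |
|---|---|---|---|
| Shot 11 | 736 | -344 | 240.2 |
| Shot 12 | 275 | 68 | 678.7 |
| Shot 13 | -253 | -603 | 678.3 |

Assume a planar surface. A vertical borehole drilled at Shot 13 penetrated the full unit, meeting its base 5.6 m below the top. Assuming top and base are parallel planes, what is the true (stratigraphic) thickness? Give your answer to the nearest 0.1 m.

Let the plane be z = a·easting + b·northing + c.
Shot 12−Shot 11: −461a + 412b = 438.5;  Shot 13−Shot 11: −989a − 259b = 438.1.
Solving gives a = −0.55815, b = 0.43979.
|∇z| = √(a²+b²) = 0.71059, so dip δ = arctan(0.71059) = 35.40°.
True thickness = vertical thickness × cos δ = 5.6 × cos 35.40° = 4.6 m.

4.6 m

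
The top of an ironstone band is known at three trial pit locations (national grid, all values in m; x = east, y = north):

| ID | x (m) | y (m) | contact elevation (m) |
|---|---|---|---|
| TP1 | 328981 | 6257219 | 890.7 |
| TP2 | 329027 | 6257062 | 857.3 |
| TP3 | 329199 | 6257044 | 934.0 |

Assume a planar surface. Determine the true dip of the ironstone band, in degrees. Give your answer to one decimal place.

Two edge vectors: TP1→TP2 = (46, -157, -33.4), TP1→TP3 = (218, -175, 43.3).
Normal n = (TP1→TP2) × (TP1→TP3) = (-12643.1, -9273, 26176).
So ∂z/∂x = −n_x/n_z = 0.48300 and ∂z/∂y = −n_y/n_z = 0.35426.
Gradient magnitude |∇z| = √(a² + b²) = √(0.23329 + 0.12550) = 0.59899.
True dip = arctan(0.59899) = 30.9°, dipping toward SW (azimuth ≈ 234°).

30.9°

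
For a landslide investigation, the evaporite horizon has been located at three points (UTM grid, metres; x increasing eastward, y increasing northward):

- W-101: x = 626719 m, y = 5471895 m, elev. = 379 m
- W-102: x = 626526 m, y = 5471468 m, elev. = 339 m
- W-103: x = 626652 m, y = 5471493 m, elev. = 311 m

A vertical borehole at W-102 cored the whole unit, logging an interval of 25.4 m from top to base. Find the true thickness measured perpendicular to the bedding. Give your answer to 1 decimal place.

24.0 m

Two edge vectors: W-101→W-102 = (-193, -427, -40), W-101→W-103 = (-67, -402, -68).
Normal n = (W-101→W-102) × (W-101→W-103) = (12956, -10444, 48977).
So ∂z/∂x = −n_x/n_z = −0.26453 and ∂z/∂y = −n_y/n_z = 0.21324.
|∇z| = √(a²+b²) = 0.33978, so dip δ = arctan(0.33978) = 18.77°.
True thickness = vertical thickness × cos δ = 25.4 × cos 18.77° = 24.0 m.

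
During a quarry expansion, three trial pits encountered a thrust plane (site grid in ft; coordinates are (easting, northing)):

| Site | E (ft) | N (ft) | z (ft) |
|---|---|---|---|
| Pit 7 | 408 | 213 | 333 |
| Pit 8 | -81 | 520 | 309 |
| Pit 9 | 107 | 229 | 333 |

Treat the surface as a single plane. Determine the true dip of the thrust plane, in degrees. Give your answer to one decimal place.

4.9°

Let the plane be z = a·E + b·N + c.
Pit 8−Pit 7: −489a + 307b = −24;  Pit 9−Pit 7: −301a + 16b = 0.
Solving gives a = −0.00454, b = −0.08541.
Gradient magnitude |∇z| = √(a² + b²) = √(0.00002 + 0.00729) = 0.08553.
True dip = arctan(0.08553) = 4.9°, dipping toward N (azimuth ≈ 003°).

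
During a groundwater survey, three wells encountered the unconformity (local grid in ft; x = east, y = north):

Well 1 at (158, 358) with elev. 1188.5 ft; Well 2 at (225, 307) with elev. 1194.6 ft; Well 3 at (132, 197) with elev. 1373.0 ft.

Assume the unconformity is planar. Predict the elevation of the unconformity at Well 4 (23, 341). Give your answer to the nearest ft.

Two edge vectors: Well 1→Well 2 = (67, -51, 6.1), Well 1→Well 3 = (-26, -161, 184.5).
Normal n = (Well 1→Well 2) × (Well 1→Well 3) = (-8427.4, -12520.1, -12113).
So ∂z/∂x = −n_x/n_z = −0.69573 and ∂z/∂y = −n_y/n_z = −1.03361.
Intercept c from Well 1: 1188.5 + 109.93 + 370.03 = 1668.46.
At (23, 341): z = −16.0 − 352.5 + 1668.46 = 1300.0 ft.

1300 ft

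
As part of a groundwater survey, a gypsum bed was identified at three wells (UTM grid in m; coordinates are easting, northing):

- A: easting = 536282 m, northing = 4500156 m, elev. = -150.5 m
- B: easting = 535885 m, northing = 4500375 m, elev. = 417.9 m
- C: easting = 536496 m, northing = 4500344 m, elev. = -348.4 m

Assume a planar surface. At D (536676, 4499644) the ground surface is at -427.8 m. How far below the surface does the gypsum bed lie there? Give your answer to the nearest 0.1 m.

Let the plane be z = a·easting + b·northing + c.
B−A: −397a + 219b = 568.4;  C−A: 214a + 188b = −197.9.
Solving gives a = −1.236187882, b = 0.354490461.
Then c = -150.5 − a·536282 − b·4500156 = −932467.57.
At (536676, 4499644): z_contact = −663432.37 + 1595080.88 − 932467.57 = -819.06 m.
Depth below ground = -427.8 − (-819.06) = 391.3 m.

391.3 m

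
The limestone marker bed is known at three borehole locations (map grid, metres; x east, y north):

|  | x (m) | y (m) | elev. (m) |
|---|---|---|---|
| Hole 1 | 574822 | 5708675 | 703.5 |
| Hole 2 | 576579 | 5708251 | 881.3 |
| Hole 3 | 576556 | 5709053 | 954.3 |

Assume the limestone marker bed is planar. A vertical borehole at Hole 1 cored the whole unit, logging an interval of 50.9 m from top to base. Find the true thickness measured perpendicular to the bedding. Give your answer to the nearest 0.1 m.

50.3 m

Two edge vectors: Hole 1→Hole 2 = (1757, -424, 177.8), Hole 1→Hole 3 = (1734, 378, 250.8).
Normal n = (Hole 1→Hole 2) × (Hole 1→Hole 3) = (-173547.6, -132350.4, 1399362).
So ∂z/∂x = −n_x/n_z = 0.12402 and ∂z/∂y = −n_y/n_z = 0.09458.
|∇z| = √(a²+b²) = 0.15597, so dip δ = arctan(0.15597) = 8.86°.
True thickness = vertical thickness × cos δ = 50.9 × cos 8.86° = 50.3 m.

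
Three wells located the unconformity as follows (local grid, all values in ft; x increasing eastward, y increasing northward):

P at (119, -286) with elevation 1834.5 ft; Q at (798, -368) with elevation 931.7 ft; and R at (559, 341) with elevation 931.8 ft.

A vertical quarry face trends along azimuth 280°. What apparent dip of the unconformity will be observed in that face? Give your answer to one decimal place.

52.1°

Two edge vectors: P→Q = (679, -82, -902.8), P→R = (440, 627, -902.7).
Normal n = (P→Q) × (P→R) = (640077, 215701.3, 461813).
So ∂z/∂x = −n_x/n_z = −1.38601 and ∂z/∂y = −n_y/n_z = −0.46707.
Unit vector along 280° is (sin 280°, cos 280°) = (-0.9848, 0.1736).
Slope in that direction = a·(-0.9848) + b·(0.1736) = 1.28385.
Apparent dip = arctan|1.28385| = 52.1° (true dip is 55.6°, so apparent ≤ true as expected).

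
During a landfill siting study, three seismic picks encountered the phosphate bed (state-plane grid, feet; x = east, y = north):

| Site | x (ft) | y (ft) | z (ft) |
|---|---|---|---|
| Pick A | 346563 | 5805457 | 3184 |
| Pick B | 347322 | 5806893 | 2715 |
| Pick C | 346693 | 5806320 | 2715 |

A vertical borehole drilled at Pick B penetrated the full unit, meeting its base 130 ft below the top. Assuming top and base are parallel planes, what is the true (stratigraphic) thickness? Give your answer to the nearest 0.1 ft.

99.0 ft

Let the plane be z = a·x + b·y + c.
Pick B−Pick A: 759a + 1436b = −469;  Pick C−Pick A: 130a + 863b = −469.
Solving gives a = 0.57381, b = −0.62989.
|∇z| = √(a²+b²) = 0.85207, so dip δ = arctan(0.85207) = 40.43°.
True thickness = vertical thickness × cos δ = 130 × cos 40.43° = 99.0 ft.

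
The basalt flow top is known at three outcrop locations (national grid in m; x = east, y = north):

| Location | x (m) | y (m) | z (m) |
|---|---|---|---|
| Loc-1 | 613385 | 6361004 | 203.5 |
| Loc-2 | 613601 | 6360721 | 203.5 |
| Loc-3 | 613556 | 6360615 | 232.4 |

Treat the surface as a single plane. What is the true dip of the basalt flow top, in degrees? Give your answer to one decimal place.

16.1°

Let the plane be z = a·x + b·y + c.
Loc-2−Loc-1: 216a − 283b = 0;  Loc-3−Loc-1: 171a − 389b = 28.9.
Solving gives a = −0.22954, b = −0.17520.
Gradient magnitude |∇z| = √(a² + b²) = √(0.05269 + 0.03069) = 0.28876.
True dip = arctan(0.28876) = 16.1°, dipping toward NE (azimuth ≈ 053°).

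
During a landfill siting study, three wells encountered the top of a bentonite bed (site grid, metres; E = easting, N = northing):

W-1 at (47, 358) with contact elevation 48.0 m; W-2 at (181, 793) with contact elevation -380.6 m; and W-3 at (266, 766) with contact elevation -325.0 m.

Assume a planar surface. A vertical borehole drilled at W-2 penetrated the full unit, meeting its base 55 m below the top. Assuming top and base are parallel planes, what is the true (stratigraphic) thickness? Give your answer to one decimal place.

36.5 m

Two edge vectors: W-1→W-2 = (134, 435, -428.6), W-1→W-3 = (219, 408, -373).
Normal n = (W-1→W-2) × (W-1→W-3) = (12613.8, -43881.4, -40593).
So ∂z/∂E = −n_x/n_z = 0.31074 and ∂z/∂N = −n_y/n_z = −1.08101.
|∇z| = √(a²+b²) = 1.12478, so dip δ = arctan(1.12478) = 48.36°.
True thickness = vertical thickness × cos δ = 55 × cos 48.36° = 36.5 m.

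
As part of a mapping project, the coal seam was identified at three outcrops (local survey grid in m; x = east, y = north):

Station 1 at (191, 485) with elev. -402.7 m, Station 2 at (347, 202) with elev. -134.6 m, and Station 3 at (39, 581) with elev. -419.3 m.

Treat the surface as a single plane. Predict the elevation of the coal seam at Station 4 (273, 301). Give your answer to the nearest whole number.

Let the plane be z = a·x + b·y + c.
Station 2−Station 1: 156a − 283b = 268.1;  Station 3−Station 1: −152a + 96b = −16.6.
Solving gives a = −0.75035, b = −1.36097.
Then c = -402.7 − a·191 − b·485 = 400.69.
At (273, 301): z = −204.8 − 409.7 + 400.69 = -213.8 m.

-214 m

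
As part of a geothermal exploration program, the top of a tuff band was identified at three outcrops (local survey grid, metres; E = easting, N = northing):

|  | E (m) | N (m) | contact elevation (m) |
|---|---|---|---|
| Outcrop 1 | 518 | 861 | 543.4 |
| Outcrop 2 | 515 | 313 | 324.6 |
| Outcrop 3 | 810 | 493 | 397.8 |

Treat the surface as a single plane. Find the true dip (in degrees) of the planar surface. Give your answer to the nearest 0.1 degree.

21.8°

Two edge vectors: Outcrop 1→Outcrop 2 = (-3, -548, -218.8), Outcrop 1→Outcrop 3 = (292, -368, -145.6).
Normal n = (Outcrop 1→Outcrop 2) × (Outcrop 1→Outcrop 3) = (-729.6, -64326.4, 161120).
So ∂z/∂E = −n_x/n_z = 0.00453 and ∂z/∂N = −n_y/n_z = 0.39925.
Gradient magnitude |∇z| = √(a² + b²) = √(0.00002 + 0.15940) = 0.39927.
True dip = arctan(0.39927) = 21.8°, dipping toward S (azimuth ≈ 181°).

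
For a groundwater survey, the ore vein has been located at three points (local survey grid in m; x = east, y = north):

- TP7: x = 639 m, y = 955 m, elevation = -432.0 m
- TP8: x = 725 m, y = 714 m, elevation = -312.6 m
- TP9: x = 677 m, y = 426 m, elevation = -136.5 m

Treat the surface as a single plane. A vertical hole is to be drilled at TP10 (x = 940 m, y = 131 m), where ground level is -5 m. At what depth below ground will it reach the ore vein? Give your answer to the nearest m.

20 m

Two edge vectors: TP7→TP8 = (86, -241, 119.4), TP7→TP9 = (38, -529, 295.5).
Normal n = (TP7→TP8) × (TP7→TP9) = (-8052.9, -20875.8, -36336).
So ∂z/∂x = −n_x/n_z = −0.22162 and ∂z/∂y = −n_y/n_z = −0.57452.
Intercept c from TP7: -432 + 141.62 + 548.67 = 258.28.
At (940, 131): z_contact = −208.3 − 75.3 + 258.28 = -25.3 m.
Depth below ground = -5 − (-25.3) = 20 m.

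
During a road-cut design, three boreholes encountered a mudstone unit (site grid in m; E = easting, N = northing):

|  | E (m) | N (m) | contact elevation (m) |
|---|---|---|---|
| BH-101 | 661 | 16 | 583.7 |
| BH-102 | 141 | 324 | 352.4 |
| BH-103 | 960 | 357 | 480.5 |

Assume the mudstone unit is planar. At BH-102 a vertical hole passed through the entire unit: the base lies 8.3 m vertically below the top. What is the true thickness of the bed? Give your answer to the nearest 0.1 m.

7.5 m

Let the plane be z = a·E + b·N + c.
BH-102−BH-101: −520a + 308b = −231.3;  BH-103−BH-101: 299a + 341b = −103.2.
Solving gives a = 0.17478, b = −0.45589.
|∇z| = √(a²+b²) = 0.48825, so dip δ = arctan(0.48825) = 26.02°.
True thickness = vertical thickness × cos δ = 8.3 × cos 26.02° = 7.5 m.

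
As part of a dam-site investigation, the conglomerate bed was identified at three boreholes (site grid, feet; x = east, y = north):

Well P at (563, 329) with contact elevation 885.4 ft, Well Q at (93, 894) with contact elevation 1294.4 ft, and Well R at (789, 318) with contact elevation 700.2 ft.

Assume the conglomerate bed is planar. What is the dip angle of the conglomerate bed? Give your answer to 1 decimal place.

39.3°

Let the plane be z = a·x + b·y + c.
Well Q−Well P: −470a + 565b = 409;  Well R−Well P: 226a − 11b = −185.2.
Solving gives a = −0.81733, b = 0.04399.
Gradient magnitude |∇z| = √(a² + b²) = √(0.66802 + 0.00194) = 0.81851.
True dip = arctan(0.81851) = 39.3°, dipping toward E (azimuth ≈ 093°).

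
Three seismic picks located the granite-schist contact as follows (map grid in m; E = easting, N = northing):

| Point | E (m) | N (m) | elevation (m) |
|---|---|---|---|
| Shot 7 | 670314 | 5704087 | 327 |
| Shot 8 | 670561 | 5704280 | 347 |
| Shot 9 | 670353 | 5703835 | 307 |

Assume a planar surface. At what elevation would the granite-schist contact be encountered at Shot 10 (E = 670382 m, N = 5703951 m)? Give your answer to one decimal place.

Two edge vectors: Shot 7→Shot 8 = (247, 193, 20), Shot 7→Shot 9 = (39, -252, -20).
Normal n = (Shot 7→Shot 8) × (Shot 7→Shot 9) = (1180, 5720, -69771).
So ∂z/∂E = −n_x/n_z = 0.016912471 and ∂z/∂N = −n_y/n_z = 0.081982486.
Intercept c from Shot 7: 327 − 11336.67 − 467635.23 = −478644.90.
At (670382, 5703951): z = 11337.8 + 467624.1 − 478644.90 = 317.0 m.

317.0 m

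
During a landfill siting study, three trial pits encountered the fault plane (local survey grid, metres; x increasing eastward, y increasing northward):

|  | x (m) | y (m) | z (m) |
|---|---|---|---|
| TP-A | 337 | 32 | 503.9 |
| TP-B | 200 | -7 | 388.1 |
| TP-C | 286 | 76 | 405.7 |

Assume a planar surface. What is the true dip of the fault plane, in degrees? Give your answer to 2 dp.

55.55°

Let the plane be z = a·x + b·y + c.
TP-B−TP-A: −137a − 39b = −115.8;  TP-C−TP-A: −51a + 44b = −98.2.
Solving gives a = 1.11326, b = −0.94145.
Gradient magnitude |∇z| = √(a² + b²) = √(1.23935 + 0.88633) = 1.45797.
True dip = arctan(1.45797) = 55.55°, dipping toward NW (azimuth ≈ 310°).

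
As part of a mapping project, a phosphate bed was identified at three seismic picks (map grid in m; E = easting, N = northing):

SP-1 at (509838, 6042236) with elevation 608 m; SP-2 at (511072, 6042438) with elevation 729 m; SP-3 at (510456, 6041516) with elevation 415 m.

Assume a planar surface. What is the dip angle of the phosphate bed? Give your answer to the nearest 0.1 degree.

17.4°

Two edge vectors: SP-1→SP-2 = (1234, 202, 121), SP-1→SP-3 = (618, -720, -193).
Normal n = (SP-1→SP-2) × (SP-1→SP-3) = (48134, 312940, -1013316).
So ∂z/∂E = −n_x/n_z = 0.04750 and ∂z/∂N = −n_y/n_z = 0.30883.
Gradient magnitude |∇z| = √(a² + b²) = √(0.00226 + 0.09537) = 0.31246.
True dip = arctan(0.31246) = 17.4°, dipping toward S (azimuth ≈ 189°).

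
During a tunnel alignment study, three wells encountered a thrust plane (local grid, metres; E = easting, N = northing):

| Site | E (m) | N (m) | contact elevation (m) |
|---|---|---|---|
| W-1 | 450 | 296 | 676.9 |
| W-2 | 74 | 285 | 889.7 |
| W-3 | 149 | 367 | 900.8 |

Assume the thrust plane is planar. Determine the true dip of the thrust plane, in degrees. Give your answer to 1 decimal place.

Let the plane be z = a·E + b·N + c.
W-2−W-1: −376a − 11b = 212.8;  W-3−W-1: −301a + 71b = 223.9.
Solving gives a = −0.58559, b = 0.67096.
Gradient magnitude |∇z| = √(a² + b²) = √(0.34291 + 0.45019) = 0.89056.
True dip = arctan(0.89056) = 41.7°, dipping toward SE (azimuth ≈ 139°).

41.7°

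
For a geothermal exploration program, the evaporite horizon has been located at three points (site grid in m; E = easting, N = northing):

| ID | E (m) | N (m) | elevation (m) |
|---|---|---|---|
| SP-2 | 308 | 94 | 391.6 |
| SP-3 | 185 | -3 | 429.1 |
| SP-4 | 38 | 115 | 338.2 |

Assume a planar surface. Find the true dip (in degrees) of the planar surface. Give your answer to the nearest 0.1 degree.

Let the plane be z = a·E + b·N + c.
SP-3−SP-2: −123a − 97b = 37.5;  SP-4−SP-2: −270a + 21b = −53.4.
Solving gives a = 0.15265, b = −0.58017.
Gradient magnitude |∇z| = √(a² + b²) = √(0.02330 + 0.33660) = 0.59992.
True dip = arctan(0.59992) = 31.0°, dipping toward NNW (azimuth ≈ 345°).

31.0°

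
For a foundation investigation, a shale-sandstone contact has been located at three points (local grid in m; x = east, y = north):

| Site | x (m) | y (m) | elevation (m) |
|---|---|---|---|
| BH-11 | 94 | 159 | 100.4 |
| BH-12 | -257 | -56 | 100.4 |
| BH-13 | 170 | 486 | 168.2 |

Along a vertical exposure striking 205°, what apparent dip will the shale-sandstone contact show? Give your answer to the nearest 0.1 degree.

8.9°

Two edge vectors: BH-11→BH-12 = (-351, -215, 0), BH-11→BH-13 = (76, 327, 67.8).
Normal n = (BH-11→BH-12) × (BH-11→BH-13) = (-14577, 23797.8, -98437).
So ∂z/∂x = −n_x/n_z = −0.14808 and ∂z/∂y = −n_y/n_z = 0.24176.
Unit vector along 205° is (sin 205°, cos 205°) = (-0.4226, -0.9063).
Slope in that direction = a·(-0.4226) + b·(-0.9063) = −0.15652.
Apparent dip = arctan|0.15652| = 8.9° (true dip is 15.8°, so apparent ≤ true as expected).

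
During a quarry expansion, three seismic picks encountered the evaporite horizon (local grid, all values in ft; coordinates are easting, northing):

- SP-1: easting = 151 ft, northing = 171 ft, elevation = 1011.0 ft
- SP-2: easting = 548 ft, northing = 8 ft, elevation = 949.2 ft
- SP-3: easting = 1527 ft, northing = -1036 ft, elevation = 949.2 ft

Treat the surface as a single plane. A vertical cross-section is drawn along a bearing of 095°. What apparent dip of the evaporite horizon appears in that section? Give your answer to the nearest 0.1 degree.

13.0°

Two edge vectors: SP-1→SP-2 = (397, -163, -61.8), SP-1→SP-3 = (1376, -1207, -61.8).
Normal n = (SP-1→SP-2) × (SP-1→SP-3) = (-64519.2, -60502.2, -254891).
So ∂z/∂easting = −n_x/n_z = −0.25312 and ∂z/∂northing = −n_y/n_z = −0.23736.
Unit vector along 095° is (sin 95°, cos 95°) = (0.9962, -0.0872).
Slope in that direction = a·(0.9962) + b·(-0.0872) = −0.23147.
Apparent dip = arctan|0.23147| = 13.0° (true dip is 19.1°, so apparent ≤ true as expected).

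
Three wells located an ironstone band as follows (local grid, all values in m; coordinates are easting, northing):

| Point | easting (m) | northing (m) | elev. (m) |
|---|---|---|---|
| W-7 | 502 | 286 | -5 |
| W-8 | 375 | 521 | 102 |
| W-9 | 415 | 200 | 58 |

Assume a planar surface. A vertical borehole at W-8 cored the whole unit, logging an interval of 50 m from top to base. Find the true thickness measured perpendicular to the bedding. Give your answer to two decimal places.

Let the plane be z = a·easting + b·northing + c.
W-8−W-7: −127a + 235b = 107;  W-9−W-7: −87a − 86b = 63.
Solving gives a = −0.76536, b = 0.04170.
|∇z| = √(a²+b²) = 0.76649, so dip δ = arctan(0.76649) = 37.47°.
True thickness = vertical thickness × cos δ = 50 × cos 37.47° = 39.68 m.

39.68 m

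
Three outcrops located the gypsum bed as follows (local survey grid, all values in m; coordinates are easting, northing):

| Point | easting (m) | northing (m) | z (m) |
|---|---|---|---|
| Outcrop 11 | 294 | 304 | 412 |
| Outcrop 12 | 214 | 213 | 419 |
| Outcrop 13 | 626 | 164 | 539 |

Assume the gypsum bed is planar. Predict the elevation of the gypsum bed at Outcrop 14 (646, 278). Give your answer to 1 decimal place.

Let the plane be z = a·easting + b·northing + c.
Outcrop 12−Outcrop 11: −80a − 91b = 7;  Outcrop 13−Outcrop 11: 332a − 140b = 127.
Solving gives a = 0.25541, b = −0.30146.
Then c = 412 − a·294 − b·304 = 428.55.
At (646, 278): z = 165.0 − 83.8 + 428.55 = 509.7 m.

509.7 m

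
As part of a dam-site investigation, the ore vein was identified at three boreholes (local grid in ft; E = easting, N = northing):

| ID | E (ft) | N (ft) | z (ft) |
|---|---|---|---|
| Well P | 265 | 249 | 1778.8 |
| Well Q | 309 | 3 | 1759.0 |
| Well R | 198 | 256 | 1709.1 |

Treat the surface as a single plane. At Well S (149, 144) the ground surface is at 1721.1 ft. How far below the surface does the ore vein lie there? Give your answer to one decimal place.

94.8 ft

Two edge vectors: Well P→Well Q = (44, -246, -19.8), Well P→Well R = (-67, 7, -69.7).
Normal n = (Well P→Well Q) × (Well P→Well R) = (17284.8, 4393.4, -16174).
So ∂z/∂E = −n_x/n_z = 1.06868 and ∂z/∂N = −n_y/n_z = 0.27163.
Intercept c from Well P: 1778.8 − 283.20 − 67.64 = 1427.96.
At (149, 144): z_contact = 159.23 + 39.12 + 1427.96 = 1626.31 ft.
Depth below ground = 1721.1 − 1626.31 = 94.8 ft.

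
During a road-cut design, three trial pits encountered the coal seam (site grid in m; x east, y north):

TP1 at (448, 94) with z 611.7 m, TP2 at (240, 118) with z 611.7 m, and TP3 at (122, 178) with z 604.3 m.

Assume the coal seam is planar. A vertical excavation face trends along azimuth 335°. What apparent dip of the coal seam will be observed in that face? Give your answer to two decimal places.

7.79°

Two edge vectors: TP1→TP2 = (-208, 24, 0), TP1→TP3 = (-326, 84, -7.4).
Normal n = (TP1→TP2) × (TP1→TP3) = (-177.6, -1539.2, -9648).
So ∂z/∂x = −n_x/n_z = −0.01841 and ∂z/∂y = −n_y/n_z = −0.15954.
Unit vector along 335° is (sin 335°, cos 335°) = (-0.4226, 0.9063).
Slope in that direction = a·(-0.4226) + b·(0.9063) = −0.13681.
Apparent dip = arctan|0.13681| = 7.79° (true dip is 9.1°, so apparent ≤ true as expected).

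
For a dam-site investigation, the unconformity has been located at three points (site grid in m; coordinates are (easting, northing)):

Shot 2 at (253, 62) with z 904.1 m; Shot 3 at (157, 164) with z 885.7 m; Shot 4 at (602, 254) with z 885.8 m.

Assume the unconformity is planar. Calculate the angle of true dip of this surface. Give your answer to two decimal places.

Let the plane be z = a·E + b·N + c.
Shot 3−Shot 2: −96a + 102b = −18.4;  Shot 4−Shot 2: 349a + 192b = −18.3.
Solving gives a = 0.03084, b = −0.15137.
Gradient magnitude |∇z| = √(a² + b²) = √(0.00095 + 0.02291) = 0.15448.
True dip = arctan(0.15448) = 8.78°, dipping toward NNW (azimuth ≈ 348°).

8.78°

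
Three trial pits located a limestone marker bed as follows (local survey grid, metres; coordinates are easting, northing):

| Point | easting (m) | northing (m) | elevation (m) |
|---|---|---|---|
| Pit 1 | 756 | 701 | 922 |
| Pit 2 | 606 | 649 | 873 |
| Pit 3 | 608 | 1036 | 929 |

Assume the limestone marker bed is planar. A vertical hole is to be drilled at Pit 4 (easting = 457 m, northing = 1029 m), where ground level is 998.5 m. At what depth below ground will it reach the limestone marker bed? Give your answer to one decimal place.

Let the plane be z = a·easting + b·northing + c.
Pit 2−Pit 1: −150a − 52b = −49;  Pit 3−Pit 1: −148a + 335b = 7.
Solving gives a = 0.276999, b = 0.143271.
Then c = 922 − a·756 − b·701 = 612.16.
At (457, 1029): z_contact = 126.59 + 147.43 + 612.16 = 886.17 m.
Depth below ground = 998.5 − 886.17 = 112.3 m.

112.3 m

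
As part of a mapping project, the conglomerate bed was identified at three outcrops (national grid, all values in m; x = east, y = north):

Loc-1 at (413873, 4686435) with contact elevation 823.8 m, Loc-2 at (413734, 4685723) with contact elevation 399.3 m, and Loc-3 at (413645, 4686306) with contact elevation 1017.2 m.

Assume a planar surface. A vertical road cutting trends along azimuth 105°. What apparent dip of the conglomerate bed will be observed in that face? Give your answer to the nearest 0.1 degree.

56.5°

Two edge vectors: Loc-1→Loc-2 = (-139, -712, -424.5), Loc-1→Loc-3 = (-228, -129, 193.4).
Normal n = (Loc-1→Loc-2) × (Loc-1→Loc-3) = (-192461.3, 123668.6, -144405).
So ∂z/∂x = −n_x/n_z = −1.33279 and ∂z/∂y = −n_y/n_z = 0.85640.
Unit vector along 105° is (sin 105°, cos 105°) = (0.9659, -0.2588).
Slope in that direction = a·(0.9659) + b·(-0.2588) = −1.50903.
Apparent dip = arctan|1.50903| = 56.5° (true dip is 57.7°, so apparent ≤ true as expected).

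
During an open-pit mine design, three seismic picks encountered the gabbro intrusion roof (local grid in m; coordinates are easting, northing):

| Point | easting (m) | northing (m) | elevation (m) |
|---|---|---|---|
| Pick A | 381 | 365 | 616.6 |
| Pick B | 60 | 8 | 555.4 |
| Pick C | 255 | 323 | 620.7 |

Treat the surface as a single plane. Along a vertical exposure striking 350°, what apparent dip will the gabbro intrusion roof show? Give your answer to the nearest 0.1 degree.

16.9°

Let the plane be z = a·easting + b·northing + c.
Pick B−Pick A: −321a − 357b = −61.2;  Pick C−Pick A: −126a − 42b = 4.1.
Solving gives a = −0.12807, b = 0.28658.
Unit vector along 350° is (sin 350°, cos 350°) = (-0.1736, 0.9848).
Slope in that direction = a·(-0.1736) + b·(0.9848) = 0.30447.
Apparent dip = arctan|0.30447| = 16.9° (true dip is 17.4°, so apparent ≤ true as expected).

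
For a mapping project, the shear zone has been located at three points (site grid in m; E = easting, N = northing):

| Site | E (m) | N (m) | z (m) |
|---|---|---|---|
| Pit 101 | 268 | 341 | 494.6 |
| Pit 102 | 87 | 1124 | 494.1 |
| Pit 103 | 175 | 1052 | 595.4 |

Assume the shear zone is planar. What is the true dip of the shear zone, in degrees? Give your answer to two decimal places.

Let the plane be z = a·E + b·N + c.
Pit 102−Pit 101: −181a + 783b = −0.5;  Pit 103−Pit 101: −93a + 711b = 100.8.
Solving gives a = 1.41899, b = 0.32738.
Gradient magnitude |∇z| = √(a² + b²) = √(2.01354 + 0.10718) = 1.45627.
True dip = arctan(1.45627) = 55.52°, dipping toward WSW (azimuth ≈ 257°).

55.52°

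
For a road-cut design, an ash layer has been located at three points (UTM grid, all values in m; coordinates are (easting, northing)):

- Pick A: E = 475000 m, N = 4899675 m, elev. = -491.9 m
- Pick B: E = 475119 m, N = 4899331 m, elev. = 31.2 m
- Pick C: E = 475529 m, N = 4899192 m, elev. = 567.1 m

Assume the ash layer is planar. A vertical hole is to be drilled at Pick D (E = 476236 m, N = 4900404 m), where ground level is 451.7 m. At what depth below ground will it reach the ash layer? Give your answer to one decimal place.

Let the plane be z = a·E + b·N + c.
Pick B−Pick A: 119a − 344b = 523.1;  Pick C−Pick A: 529a − 483b = 1059.
Solving gives a = 0.896703588, b = −1.210442654.
Then c = -491.9 − a·475000 − b·4899675 = 5504349.51.
At (476236, 4900404): z_contact = 427042.53 − 5931658.02 + 5504349.51 = -265.99 m.
Depth below ground = 451.7 − (-265.99) = 717.7 m.

717.7 m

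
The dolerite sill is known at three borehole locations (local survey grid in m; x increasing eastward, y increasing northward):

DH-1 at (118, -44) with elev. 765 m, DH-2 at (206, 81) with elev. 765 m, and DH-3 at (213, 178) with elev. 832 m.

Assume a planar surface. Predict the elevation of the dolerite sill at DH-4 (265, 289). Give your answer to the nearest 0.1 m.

Two edge vectors: DH-1→DH-2 = (88, 125, 0), DH-1→DH-3 = (95, 222, 67).
Normal n = (DH-1→DH-2) × (DH-1→DH-3) = (8375, -5896, 7661).
So ∂z/∂x = −n_x/n_z = −1.09320 and ∂z/∂y = −n_y/n_z = 0.76961.
Intercept c from DH-1: 765 + 129.00 + 33.86 = 927.86.
At (265, 289): z = −289.7 + 222.4 + 927.86 = 860.6 m.

860.6 m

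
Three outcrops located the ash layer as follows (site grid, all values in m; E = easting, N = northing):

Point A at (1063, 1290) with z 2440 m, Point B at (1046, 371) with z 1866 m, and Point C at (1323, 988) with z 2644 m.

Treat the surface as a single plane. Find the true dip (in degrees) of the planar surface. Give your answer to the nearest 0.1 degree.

57.9°

Let the plane be z = a·E + b·N + c.
Point B−Point A: −17a − 919b = −574;  Point C−Point A: 260a − 302b = 204.
Solving gives a = 1.47834, b = 0.59725.
Gradient magnitude |∇z| = √(a² + b²) = √(2.18548 + 0.35670) = 1.59442.
True dip = arctan(1.59442) = 57.9°, dipping toward WSW (azimuth ≈ 248°).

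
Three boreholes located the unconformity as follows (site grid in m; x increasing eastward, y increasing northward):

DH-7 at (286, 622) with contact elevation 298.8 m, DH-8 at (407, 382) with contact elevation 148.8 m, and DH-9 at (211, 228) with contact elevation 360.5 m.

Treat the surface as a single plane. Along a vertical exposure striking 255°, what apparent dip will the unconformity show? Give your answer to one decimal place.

47.0°

Two edge vectors: DH-7→DH-8 = (121, -240, -150), DH-7→DH-9 = (-75, -394, 61.7).
Normal n = (DH-7→DH-8) × (DH-7→DH-9) = (-73908, 3784.3, -65674).
So ∂z/∂x = −n_x/n_z = −1.12538 and ∂z/∂y = −n_y/n_z = 0.05762.
Unit vector along 255° is (sin 255°, cos 255°) = (-0.9659, -0.2588).
Slope in that direction = a·(-0.9659) + b·(-0.2588) = 1.07212.
Apparent dip = arctan|1.07212| = 47.0° (true dip is 48.4°, so apparent ≤ true as expected).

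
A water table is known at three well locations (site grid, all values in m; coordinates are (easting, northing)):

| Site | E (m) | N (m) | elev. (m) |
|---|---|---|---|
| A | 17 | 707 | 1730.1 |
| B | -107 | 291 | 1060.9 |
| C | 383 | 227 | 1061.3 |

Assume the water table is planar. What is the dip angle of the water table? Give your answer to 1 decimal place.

Let the plane be z = a·E + b·N + c.
B−A: −124a − 416b = −669.2;  C−A: 366a − 480b = −668.8.
Solving gives a = 0.20302, b = 1.54814.
Gradient magnitude |∇z| = √(a² + b²) = √(0.04122 + 2.39673) = 1.56139.
True dip = arctan(1.56139) = 57.4°, dipping toward S (azimuth ≈ 187°).

57.4°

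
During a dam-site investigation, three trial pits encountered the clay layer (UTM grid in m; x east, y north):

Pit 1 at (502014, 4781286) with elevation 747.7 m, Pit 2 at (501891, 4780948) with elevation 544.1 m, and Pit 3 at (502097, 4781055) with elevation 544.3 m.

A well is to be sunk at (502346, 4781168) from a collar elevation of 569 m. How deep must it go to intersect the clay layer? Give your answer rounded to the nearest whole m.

37 m

Let the plane be z = a·x + b·y + c.
Pit 2−Pit 1: −123a − 338b = −203.6;  Pit 3−Pit 1: 83a − 231b = −203.4.
Solving gives a = −0.38460694, b = 0.74232738.
Then c = 747.7 − a·502014 − b·4781286 = −3355453.73.
At (502346, 4781168): z_contact = −193205.8 + 3549191.9 − 3355453.73 = 532.4 m.
Depth below ground = 569 − 532.4 = 37 m.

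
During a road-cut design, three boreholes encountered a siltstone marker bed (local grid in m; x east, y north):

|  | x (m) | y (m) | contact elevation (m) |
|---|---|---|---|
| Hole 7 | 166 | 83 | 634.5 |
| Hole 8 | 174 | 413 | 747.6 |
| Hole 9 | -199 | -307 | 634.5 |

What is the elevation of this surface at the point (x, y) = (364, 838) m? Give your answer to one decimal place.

825.7 m

Two edge vectors: Hole 7→Hole 8 = (8, 330, 113.1), Hole 7→Hole 9 = (-365, -390, 0).
Normal n = (Hole 7→Hole 8) × (Hole 7→Hole 9) = (44109, -41281.5, 117330).
So ∂z/∂x = −n_x/n_z = −0.37594 and ∂z/∂y = −n_y/n_z = 0.35184.
Intercept c from Hole 7: 634.5 + 62.41 − 29.20 = 667.70.
At (364, 838): z = −136.8 + 294.8 + 667.70 = 825.7 m.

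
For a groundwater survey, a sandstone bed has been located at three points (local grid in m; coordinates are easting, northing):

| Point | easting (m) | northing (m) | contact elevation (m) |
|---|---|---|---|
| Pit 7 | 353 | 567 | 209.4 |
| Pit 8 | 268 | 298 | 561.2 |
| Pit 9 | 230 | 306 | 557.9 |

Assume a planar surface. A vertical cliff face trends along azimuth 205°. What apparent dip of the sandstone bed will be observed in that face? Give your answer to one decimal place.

Two edge vectors: Pit 7→Pit 8 = (-85, -269, 351.8), Pit 7→Pit 9 = (-123, -261, 348.5).
Normal n = (Pit 7→Pit 8) × (Pit 7→Pit 9) = (-1926.7, -13648.9, -10902).
So ∂z/∂easting = −n_x/n_z = −0.17673 and ∂z/∂northing = −n_y/n_z = −1.25196.
Unit vector along 205° is (sin 205°, cos 205°) = (-0.4226, -0.9063).
Slope in that direction = a·(-0.4226) + b·(-0.9063) = 1.20935.
Apparent dip = arctan|1.20935| = 50.4° (true dip is 51.7°, so apparent ≤ true as expected).

50.4°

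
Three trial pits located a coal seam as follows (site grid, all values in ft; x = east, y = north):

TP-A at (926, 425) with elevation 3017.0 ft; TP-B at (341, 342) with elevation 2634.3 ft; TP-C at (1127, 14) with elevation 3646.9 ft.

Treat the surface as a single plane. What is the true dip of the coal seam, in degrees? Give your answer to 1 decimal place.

Let the plane be z = a·x + b·y + c.
TP-B−TP-A: −585a − 83b = −382.7;  TP-C−TP-A: 201a − 411b = 629.9.
Solving gives a = 0.81508, b = −1.13399.
Gradient magnitude |∇z| = √(a² + b²) = √(0.66435 + 1.28593) = 1.39653.
True dip = arctan(1.39653) = 54.4°, dipping toward NW (azimuth ≈ 324°).

54.4°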